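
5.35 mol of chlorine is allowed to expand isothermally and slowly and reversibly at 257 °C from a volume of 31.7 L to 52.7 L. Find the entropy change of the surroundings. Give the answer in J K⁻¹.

ΔS_surr = -22.6 J/K

For an isothermal ideal gas ΔS_gas = nR ln(V₂/V₁) = 5.35 × 8.314 × ln(52.7/31.7) = 22.6 J/K.
The process is reversible, so ΔS_surr = −ΔS_gas = -22.6 J/K and ΔS_universe = 0.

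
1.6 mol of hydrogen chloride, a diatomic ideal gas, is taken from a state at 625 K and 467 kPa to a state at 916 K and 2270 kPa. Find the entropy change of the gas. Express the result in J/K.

ΔS = -3.24 J/K

ΔS = nC_p ln(T₂/T₁) − nR ln(P₂/P₁), with C_p = 7R/2 = 29.1 J mol⁻¹ K⁻¹ for a diatomic ideal gas.
ΔS = 1.6 × [29.1 × ln(916/625) − 8.314 × ln(2270/467)] = -3.24 J/K.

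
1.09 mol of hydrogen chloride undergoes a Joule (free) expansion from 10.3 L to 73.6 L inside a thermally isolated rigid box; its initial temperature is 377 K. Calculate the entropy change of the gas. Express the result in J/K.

No heat is exchanged and no work is done, so the ideal-gas temperature stays constant.
Entropy is a state function; using a reversible isothermal path, ΔS_gas = nR ln(V₂/V₁) = 1.09 × 8.314 × ln(73.6/10.3) = 17.8 J/K.

ΔS_gas = 17.8 J/K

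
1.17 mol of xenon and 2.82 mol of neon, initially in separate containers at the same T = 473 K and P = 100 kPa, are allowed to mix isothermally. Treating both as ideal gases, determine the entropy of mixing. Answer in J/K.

Mole fractions: x_A = 1.17/3.99 = 0.293, x_B = 0.707.
ΔS_mix = −R(n_A ln x_A + n_B ln x_B) = −8.314 × (1.17 ln 0.293 + 2.82 ln 0.707) = 20.1 J/K.

ΔS_mix = 20.1 J/K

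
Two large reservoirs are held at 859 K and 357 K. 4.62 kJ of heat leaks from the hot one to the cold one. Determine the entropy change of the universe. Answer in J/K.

ΔS_total = 7.56 J/K

ΔS_hot = −Q/T_H = −4620/859 = -5.378 J/K and ΔS_cold = +Q/T_C = 4620/357 = 12.94 J/K.
ΔS_total = -5.378 + 12.94 = 7.56 J/K, positive as the second law requires.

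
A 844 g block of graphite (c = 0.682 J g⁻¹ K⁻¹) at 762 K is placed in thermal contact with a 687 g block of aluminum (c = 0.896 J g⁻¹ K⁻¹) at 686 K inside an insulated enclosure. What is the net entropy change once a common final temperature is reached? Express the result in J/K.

ΔS_total = 1.64 J/K

Energy balance: T_f = (m₁c₁T₁ + m₂c₂T₂)/(m₁c₁ + m₂c₂) = 722.73 K.
ΔS₁ = m₁c₁ ln(T_f/T₁) = 575.608 × ln(722.73/762) = -30.46 J/K.
ΔS₂ = m₂c₂ ln(T_f/T₂) = 615.552 × ln(722.73/686) = 32.1 J/K.
ΔS_total = -30.46 + 32.1 = 1.64 J/K.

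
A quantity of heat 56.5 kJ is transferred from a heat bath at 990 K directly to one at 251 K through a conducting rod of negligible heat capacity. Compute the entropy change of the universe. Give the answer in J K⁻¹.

ΔS_hot = −Q/T_H = −56500/990 = -57.07 J/K and ΔS_cold = +Q/T_C = 56500/251 = 225.1 J/K.
ΔS_total = -57.07 + 225.1 = 168 J/K, positive as the second law requires.

ΔS_total = 168 J/K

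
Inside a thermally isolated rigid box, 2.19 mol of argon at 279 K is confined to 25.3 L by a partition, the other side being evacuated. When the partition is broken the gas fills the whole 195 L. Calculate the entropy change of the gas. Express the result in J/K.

For an ideal gas in free expansion Q = 0 and W = 0, so T is unchanged.
Entropy is a state function; using a reversible isothermal path, ΔS_gas = nR ln(V₂/V₁) = 2.19 × 8.314 × ln(195/25.3) = 37.2 J/K.

ΔS_gas = 37.2 J/K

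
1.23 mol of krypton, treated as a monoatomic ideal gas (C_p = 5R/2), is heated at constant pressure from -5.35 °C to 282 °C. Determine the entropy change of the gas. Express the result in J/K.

ΔS = 18.6 J/K

In kelvin: T₁ = 267.8 K, T₂ = 555.15 K. At constant pressure, ΔS = nC_p ln(T₂/T₁) with C_p = 5R/2 = 20.79 J mol⁻¹ K⁻¹.
ΔS = 1.23 × 20.79 × ln(555.15/267.8) = 18.6 J/K.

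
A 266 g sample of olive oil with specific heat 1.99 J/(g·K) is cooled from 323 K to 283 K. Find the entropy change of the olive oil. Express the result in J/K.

ΔS = ∫dQ_rev/T = m c ln(T₂/T₁) = 266 × 1.99 × ln(283/323) = -70 J/K.

ΔS = -70 J/K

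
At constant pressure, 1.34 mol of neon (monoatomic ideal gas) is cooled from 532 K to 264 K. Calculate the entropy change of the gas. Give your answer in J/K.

At constant pressure, ΔS = nC_p ln(T₂/T₁) with C_p = 5R/2 = 20.79 J mol⁻¹ K⁻¹.
ΔS = 1.34 × 20.79 × ln(264/532) = -19.5 J/K.

ΔS = -19.5 J/K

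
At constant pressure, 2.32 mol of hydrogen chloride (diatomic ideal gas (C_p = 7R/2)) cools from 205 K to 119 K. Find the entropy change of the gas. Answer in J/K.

ΔS = -36.7 J/K

At constant pressure, ΔS = nC_p ln(T₂/T₁) with C_p = 7R/2 = 29.1 J mol⁻¹ K⁻¹.
ΔS = 2.32 × 29.1 × ln(119/205) = -36.7 J/K.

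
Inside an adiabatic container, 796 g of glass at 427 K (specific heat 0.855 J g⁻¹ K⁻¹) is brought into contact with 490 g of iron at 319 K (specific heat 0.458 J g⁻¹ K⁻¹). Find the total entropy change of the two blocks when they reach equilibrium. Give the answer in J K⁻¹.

Energy balance: T_f = (m₁c₁T₁ + m₂c₂T₂)/(m₁c₁ + m₂c₂) = 400.22 K.
ΔS₁ = m₁c₁ ln(T_f/T₁) = 680.58 × ln(400.22/427) = -44.08 J/K.
ΔS₂ = m₂c₂ ln(T_f/T₂) = 224.42 × ln(400.22/319) = 50.9 J/K.
ΔS_total = -44.08 + 50.9 = 6.82 J/K.

ΔS_total = 6.82 J/K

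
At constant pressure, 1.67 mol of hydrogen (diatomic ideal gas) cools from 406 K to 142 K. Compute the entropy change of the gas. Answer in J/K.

At constant pressure, ΔS = nC_p ln(T₂/T₁) with C_p = 7R/2 = 29.1 J mol⁻¹ K⁻¹.
ΔS = 1.67 × 29.1 × ln(142/406) = -51.1 J/K.

ΔS = -51.1 J/K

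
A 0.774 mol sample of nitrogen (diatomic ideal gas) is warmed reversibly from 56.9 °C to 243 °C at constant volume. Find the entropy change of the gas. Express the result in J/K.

ΔS = 7.19 J/K

In kelvin: T₁ = 330.05 K, T₂ = 516.15 K. At constant volume, ΔS = nC_V ln(T₂/T₁) with C_V = 5R/2 = 20.79 J mol⁻¹ K⁻¹.
ΔS = 0.774 × 20.79 × ln(516.15/330.05) = 7.19 J/K.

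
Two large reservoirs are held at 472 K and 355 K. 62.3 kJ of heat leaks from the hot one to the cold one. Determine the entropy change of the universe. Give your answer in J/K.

ΔS_total = 43.5 J/K

ΔS_hot = −Q/T_H = −62300/472 = -132 J/K and ΔS_cold = +Q/T_C = 62300/355 = 175.5 J/K.
ΔS_total = -132 + 175.5 = 43.5 J/K, positive as the second law requires.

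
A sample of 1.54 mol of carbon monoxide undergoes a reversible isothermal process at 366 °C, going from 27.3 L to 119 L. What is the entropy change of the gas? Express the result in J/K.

For an isothermal ideal gas ΔS_gas = nR ln(V₂/V₁) = 1.54 × 8.314 × ln(119/27.3) = 18.8 J/K.

ΔS_gas = 18.8 J/K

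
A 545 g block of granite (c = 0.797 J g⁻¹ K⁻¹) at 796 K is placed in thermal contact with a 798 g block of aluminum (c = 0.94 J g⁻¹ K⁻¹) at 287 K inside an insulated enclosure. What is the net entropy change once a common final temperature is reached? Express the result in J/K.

Energy balance: T_f = (m₁c₁T₁ + m₂c₂T₂)/(m₁c₁ + m₂c₂) = 473.66 K.
ΔS₁ = m₁c₁ ln(T_f/T₁) = 434.365 × ln(473.66/796) = -225.5 J/K.
ΔS₂ = m₂c₂ ln(T_f/T₂) = 750.12 × ln(473.66/287) = 375.8 J/K.
ΔS_total = -225.5 + 375.8 = 150 J/K.

ΔS_total = 150 J/K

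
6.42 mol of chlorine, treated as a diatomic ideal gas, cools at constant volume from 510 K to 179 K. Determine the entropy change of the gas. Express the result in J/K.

At constant volume, ΔS = nC_V ln(T₂/T₁) with C_V = 5R/2 = 20.79 J mol⁻¹ K⁻¹.
ΔS = 6.42 × 20.79 × ln(179/510) = -140 J/K.

ΔS = -140 J/K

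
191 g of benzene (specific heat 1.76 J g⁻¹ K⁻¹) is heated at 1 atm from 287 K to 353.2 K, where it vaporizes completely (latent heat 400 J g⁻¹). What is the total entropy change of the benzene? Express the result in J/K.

ΔS = 286 J/K

Warming step: ΔS₁ = m c ln(T_tr/T_i) = 191 × 1.76 × ln(353.2/287) = 69.77 J/K.
Phase change: ΔS₂ = +mL/T_tr = 191 × 400 / 353.2 = 216.3 J/K.
ΔS_total = (69.77) + (216.3) = 286 J/K.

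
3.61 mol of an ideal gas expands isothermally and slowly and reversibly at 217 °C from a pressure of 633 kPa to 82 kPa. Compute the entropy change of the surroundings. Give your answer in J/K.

ΔS_surr = -61.3 J/K

For an isothermal ideal gas ΔS_gas = nR ln(P₁/P₂) = 3.61 × 8.314 × ln(633/82) = 61.3 J/K.
The process is reversible, so ΔS_surr = −ΔS_gas = -61.3 J/K and ΔS_universe = 0.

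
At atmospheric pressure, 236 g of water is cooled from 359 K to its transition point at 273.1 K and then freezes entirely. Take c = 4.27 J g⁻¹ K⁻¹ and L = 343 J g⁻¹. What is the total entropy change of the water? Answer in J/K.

ΔS = -572 J/K

Cooling step: ΔS₁ = m c ln(T_tr/T_i) = 236 × 4.27 × ln(273.1/359) = -275.6 J/K.
Phase change: ΔS₂ = −mL/T_tr = −236 × 343 / 273.1 = -296.4 J/K.
ΔS_total = (-275.6) + (-296.4) = -572 J/K.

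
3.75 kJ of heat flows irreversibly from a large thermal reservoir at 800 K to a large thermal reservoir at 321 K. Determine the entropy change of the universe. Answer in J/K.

ΔS_total = 6.99 J/K

ΔS_hot = −Q/T_H = −3750/800 = -4.688 J/K and ΔS_cold = +Q/T_C = 3750/321 = 11.68 J/K.
ΔS_total = -4.688 + 11.68 = 6.99 J/K, positive as the second law requires.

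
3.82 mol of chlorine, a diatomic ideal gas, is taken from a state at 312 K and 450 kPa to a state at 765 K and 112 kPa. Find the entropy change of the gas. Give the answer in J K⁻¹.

ΔS = nC_p ln(T₂/T₁) − nR ln(P₂/P₁), with C_p = 7R/2 = 29.1 J mol⁻¹ K⁻¹ for a diatomic ideal gas.
ΔS = 3.82 × [29.1 × ln(765/312) − 8.314 × ln(112/450)] = 144 J/K.

ΔS = 144 J/K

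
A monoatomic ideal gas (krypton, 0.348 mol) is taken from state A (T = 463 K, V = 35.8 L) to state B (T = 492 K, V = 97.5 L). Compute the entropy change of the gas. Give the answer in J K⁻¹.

ΔS = 3.16 J/K

Entropy is a state function: ΔS = nC_V ln(T₂/T₁) + nR ln(V₂/V₁), with C_V = 3R/2 = 12.47 J mol⁻¹ K⁻¹ for a monoatomic ideal gas.
ΔS = 0.348 × [12.47 × ln(492/463) + 8.314 × ln(97.5/35.8)] = 3.16 J/K.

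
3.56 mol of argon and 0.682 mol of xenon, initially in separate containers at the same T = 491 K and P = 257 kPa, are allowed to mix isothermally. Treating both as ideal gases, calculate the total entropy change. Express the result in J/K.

Mole fractions: x_A = 3.56/4.24 = 0.839, x_B = 0.161.
ΔS_mix = −R(n_A ln x_A + n_B ln x_B) = −8.314 × (3.56 ln 0.839 + 0.682 ln 0.161) = 15.6 J/K.

ΔS_mix = 15.6 J/K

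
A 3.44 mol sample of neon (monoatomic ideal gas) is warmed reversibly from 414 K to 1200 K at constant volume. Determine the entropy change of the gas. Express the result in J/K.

At constant volume, ΔS = nC_V ln(T₂/T₁) with C_V = 3R/2 = 12.47 J mol⁻¹ K⁻¹.
ΔS = 3.44 × 12.47 × ln(1200/414) = 45.7 J/K.

ΔS = 45.7 J/K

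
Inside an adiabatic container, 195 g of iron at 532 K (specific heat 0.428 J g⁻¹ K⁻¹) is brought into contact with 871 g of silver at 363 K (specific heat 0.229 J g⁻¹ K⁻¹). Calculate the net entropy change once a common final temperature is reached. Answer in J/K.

Energy balance: T_f = (m₁c₁T₁ + m₂c₂T₂)/(m₁c₁ + m₂c₂) = 412.85 K.
ΔS₁ = m₁c₁ ln(T_f/T₁) = 83.46 × ln(412.85/532) = -21.16 J/K.
ΔS₂ = m₂c₂ ln(T_f/T₂) = 199.459 × ln(412.85/363) = 25.67 J/K.
ΔS_total = -21.16 + 25.67 = 4.51 J/K.

ΔS_total = 4.51 J/K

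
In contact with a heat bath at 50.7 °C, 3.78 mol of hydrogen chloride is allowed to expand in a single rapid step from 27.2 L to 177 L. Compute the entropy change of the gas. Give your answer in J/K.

Entropy is a state function, so ΔS_gas depends only on the end states.
For an isothermal ideal gas ΔS_gas = nR ln(V₂/V₁) = 3.78 × 8.314 × ln(177/27.2) = 58.9 J/K.

ΔS_gas = 58.9 J/K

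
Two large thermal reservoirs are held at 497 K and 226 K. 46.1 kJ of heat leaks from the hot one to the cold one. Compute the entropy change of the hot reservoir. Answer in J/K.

The hot reservoir loses heat Q, so ΔS_hot = −Q/T_H = −46100/497 = -92.8 J/K.

ΔS_hot = -92.8 J/K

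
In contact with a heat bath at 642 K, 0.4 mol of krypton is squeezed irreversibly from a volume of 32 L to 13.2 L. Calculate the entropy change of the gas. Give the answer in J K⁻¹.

Entropy is a state function, so ΔS_gas depends only on the end states.
For an isothermal ideal gas ΔS_gas = nR ln(V₂/V₁) = 0.4 × 8.314 × ln(13.2/32) = -2.94 J/K.

ΔS_gas = -2.94 J/K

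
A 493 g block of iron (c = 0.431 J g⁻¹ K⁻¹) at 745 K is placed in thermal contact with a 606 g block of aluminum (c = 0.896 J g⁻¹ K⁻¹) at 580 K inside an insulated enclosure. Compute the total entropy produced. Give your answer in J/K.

ΔS_total = 4.95 J/K

Energy balance: T_f = (m₁c₁T₁ + m₂c₂T₂)/(m₁c₁ + m₂c₂) = 626.41 K.
ΔS₁ = m₁c₁ ln(T_f/T₁) = 212.483 × ln(626.41/745) = -36.841 J/K.
ΔS₂ = m₂c₂ ln(T_f/T₂) = 542.976 × ln(626.41/580) = 41.795 J/K.
ΔS_total = -36.841 + 41.795 = 4.95 J/K.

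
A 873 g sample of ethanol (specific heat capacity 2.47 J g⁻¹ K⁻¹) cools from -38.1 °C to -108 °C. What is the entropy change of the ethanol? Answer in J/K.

ΔS = -761 J/K

In kelvin: T₁ = 235.05 K, T₂ = 165.15 K. ΔS = ∫dQ_rev/T = m c ln(T₂/T₁) = 873 × 2.47 × ln(165.15/235.05) = -761 J/K.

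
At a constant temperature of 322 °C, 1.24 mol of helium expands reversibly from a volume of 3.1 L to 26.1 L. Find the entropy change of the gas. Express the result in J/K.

For an isothermal ideal gas ΔS_gas = nR ln(V₂/V₁) = 1.24 × 8.314 × ln(26.1/3.1) = 22 J/K.

ΔS_gas = 22 J/K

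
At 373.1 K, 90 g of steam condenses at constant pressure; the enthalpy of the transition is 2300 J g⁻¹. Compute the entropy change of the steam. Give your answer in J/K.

Heat released by the substance: Q = −mL = −90 × 2300 = −207000 J.
At constant T, ΔS = Q_rev/T = −207000 / 373.1 = -555 J/K.

ΔS = -555 J/K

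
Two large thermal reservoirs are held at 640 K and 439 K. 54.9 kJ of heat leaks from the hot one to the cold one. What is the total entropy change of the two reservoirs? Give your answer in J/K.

ΔS_hot = −Q/T_H = −54900/640 = -85.78 J/K and ΔS_cold = +Q/T_C = 54900/439 = 125.1 J/K.
ΔS_total = -85.78 + 125.1 = 39.3 J/K, positive as the second law requires.

ΔS_total = 39.3 J/K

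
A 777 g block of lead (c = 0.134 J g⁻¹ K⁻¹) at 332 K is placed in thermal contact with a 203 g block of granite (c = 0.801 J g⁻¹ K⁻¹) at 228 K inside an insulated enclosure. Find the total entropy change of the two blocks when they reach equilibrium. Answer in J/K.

Energy balance: T_f = (m₁c₁T₁ + m₂c₂T₂)/(m₁c₁ + m₂c₂) = 268.6 K.
ΔS₁ = m₁c₁ ln(T_f/T₁) = 104.118 × ln(268.6/332) = -22.065 J/K.
ΔS₂ = m₂c₂ ln(T_f/T₂) = 162.603 × ln(268.6/228) = 26.646 J/K.
ΔS_total = -22.065 + 26.646 = 4.58 J/K.

ΔS_total = 4.58 J/K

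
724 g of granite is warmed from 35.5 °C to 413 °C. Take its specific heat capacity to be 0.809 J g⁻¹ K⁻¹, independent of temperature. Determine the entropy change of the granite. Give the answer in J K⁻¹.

ΔS = 468 J/K

In kelvin: T₁ = 308.65 K, T₂ = 686.15 K. ΔS = ∫dQ_rev/T = m c ln(T₂/T₁) = 724 × 0.809 × ln(686.15/308.65) = 468 J/K.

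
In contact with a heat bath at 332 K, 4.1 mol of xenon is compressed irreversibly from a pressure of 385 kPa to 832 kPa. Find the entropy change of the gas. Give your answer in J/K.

Entropy is a state function, so ΔS_gas depends only on the end states.
For an isothermal ideal gas ΔS_gas = nR ln(P₁/P₂) = 4.1 × 8.314 × ln(385/832) = -26.3 J/K.

ΔS_gas = -26.3 J/K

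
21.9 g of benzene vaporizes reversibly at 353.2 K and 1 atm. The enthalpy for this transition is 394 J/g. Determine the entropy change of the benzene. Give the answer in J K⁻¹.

ΔS = 24.4 J/K

Heat absorbed by the substance: Q = mL = 21.9 × 394 = 8628.6 J.
At constant T, ΔS = Q_rev/T = 8628.6 / 353.2 = 24.4 J/K.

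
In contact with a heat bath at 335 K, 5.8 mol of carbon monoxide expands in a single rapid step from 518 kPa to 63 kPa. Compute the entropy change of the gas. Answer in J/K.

ΔS_gas = 102 J/K

Entropy is a state function, so ΔS_gas depends only on the end states.
For an isothermal ideal gas ΔS_gas = nR ln(P₁/P₂) = 5.8 × 8.314 × ln(518/63) = 102 J/K.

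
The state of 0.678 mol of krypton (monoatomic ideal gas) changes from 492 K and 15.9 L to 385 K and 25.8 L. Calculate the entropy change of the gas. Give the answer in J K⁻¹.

ΔS = 0.655 J/K

Entropy is a state function: ΔS = nC_V ln(T₂/T₁) + nR ln(V₂/V₁), with C_V = 3R/2 = 12.47 J mol⁻¹ K⁻¹ for a monoatomic ideal gas.
ΔS = 0.678 × [12.47 × ln(385/492) + 8.314 × ln(25.8/15.9)] = 0.655 J/K.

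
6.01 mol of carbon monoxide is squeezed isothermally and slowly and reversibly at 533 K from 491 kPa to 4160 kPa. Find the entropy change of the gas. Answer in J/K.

ΔS_gas = -107 J/K

For an isothermal ideal gas ΔS_gas = nR ln(P₁/P₂) = 6.01 × 8.314 × ln(491/4160) = -107 J/K.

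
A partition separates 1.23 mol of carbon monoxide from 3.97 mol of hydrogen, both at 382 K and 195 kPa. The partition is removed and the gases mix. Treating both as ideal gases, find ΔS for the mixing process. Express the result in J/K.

ΔS_mix = 23.7 J/K

Mole fractions: x_A = 1.23/5.2 = 0.237, x_B = 0.763.
ΔS_mix = −R(n_A ln x_A + n_B ln x_B) = −8.314 × (1.23 ln 0.237 + 3.97 ln 0.763) = 23.7 J/K.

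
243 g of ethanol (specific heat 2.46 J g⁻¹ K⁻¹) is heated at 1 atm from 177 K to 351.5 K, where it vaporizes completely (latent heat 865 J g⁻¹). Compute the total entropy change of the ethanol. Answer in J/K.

ΔS = 1010 J/K

Warming step: ΔS₁ = m c ln(T_tr/T_i) = 243 × 2.46 × ln(351.5/177) = 410.1 J/K.
Phase change: ΔS₂ = +mL/T_tr = 243 × 865 / 351.5 = 598 J/K.
ΔS_total = (410.1) + (598) = 1010 J/K.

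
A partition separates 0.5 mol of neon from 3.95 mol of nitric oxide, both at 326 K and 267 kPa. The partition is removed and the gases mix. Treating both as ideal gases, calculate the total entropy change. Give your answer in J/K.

ΔS_mix = 13 J/K

Mole fractions: x_A = 0.5/4.45 = 0.112, x_B = 0.888.
ΔS_mix = −R(n_A ln x_A + n_B ln x_B) = −8.314 × (0.5 ln 0.112 + 3.95 ln 0.888) = 13 J/K.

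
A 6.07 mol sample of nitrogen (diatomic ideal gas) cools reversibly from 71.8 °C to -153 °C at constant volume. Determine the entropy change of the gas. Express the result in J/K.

ΔS = -133 J/K

In kelvin: T₁ = 344.95 K, T₂ = 120.15 K. At constant volume, ΔS = nC_V ln(T₂/T₁) with C_V = 5R/2 = 20.79 J mol⁻¹ K⁻¹.
ΔS = 6.07 × 20.79 × ln(120.15/344.95) = -133 J/K.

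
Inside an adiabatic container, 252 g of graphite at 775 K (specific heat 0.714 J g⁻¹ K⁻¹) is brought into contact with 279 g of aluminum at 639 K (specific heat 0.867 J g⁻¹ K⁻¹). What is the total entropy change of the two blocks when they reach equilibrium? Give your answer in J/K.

Energy balance: T_f = (m₁c₁T₁ + m₂c₂T₂)/(m₁c₁ + m₂c₂) = 697.01 K.
ΔS₁ = m₁c₁ ln(T_f/T₁) = 179.928 × ln(697.01/775) = -19.08 J/K.
ΔS₂ = m₂c₂ ln(T_f/T₂) = 241.893 × ln(697.01/639) = 21.02 J/K.
ΔS_total = -19.08 + 21.02 = 1.94 J/K.

ΔS_total = 1.94 J/K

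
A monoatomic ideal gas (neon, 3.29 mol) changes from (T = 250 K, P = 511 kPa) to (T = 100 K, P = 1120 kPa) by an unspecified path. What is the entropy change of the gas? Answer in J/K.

ΔS = -84.1 J/K

ΔS = nC_p ln(T₂/T₁) − nR ln(P₂/P₁), with C_p = 5R/2 = 20.79 J mol⁻¹ K⁻¹ for a monoatomic ideal gas.
ΔS = 3.29 × [20.79 × ln(100/250) − 8.314 × ln(1120/511)] = -84.1 J/K.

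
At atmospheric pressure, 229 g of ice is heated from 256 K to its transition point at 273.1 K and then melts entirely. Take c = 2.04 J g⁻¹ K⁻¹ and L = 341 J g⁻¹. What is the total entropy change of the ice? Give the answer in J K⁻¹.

ΔS = 316 J/K

Warming step: ΔS₁ = m c ln(T_tr/T_i) = 229 × 2.04 × ln(273.1/256) = 30.21 J/K.
Phase change: ΔS₂ = +mL/T_tr = 229 × 341 / 273.1 = 285.9 J/K.
ΔS_total = (30.21) + (285.9) = 316 J/K.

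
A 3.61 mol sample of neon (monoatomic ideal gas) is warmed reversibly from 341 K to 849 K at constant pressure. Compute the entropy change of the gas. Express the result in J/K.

At constant pressure, ΔS = nC_p ln(T₂/T₁) with C_p = 5R/2 = 20.79 J mol⁻¹ K⁻¹.
ΔS = 3.61 × 20.79 × ln(849/341) = 68.4 J/K.

ΔS = 68.4 J/K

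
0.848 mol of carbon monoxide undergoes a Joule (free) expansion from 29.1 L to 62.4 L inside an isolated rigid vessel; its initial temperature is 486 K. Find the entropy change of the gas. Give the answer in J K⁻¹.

No heat is exchanged and no work is done, so the ideal-gas temperature stays constant.
Entropy is a state function; using a reversible isothermal path, ΔS_gas = nR ln(V₂/V₁) = 0.848 × 8.314 × ln(62.4/29.1) = 5.38 J/K.

ΔS_gas = 5.38 J/K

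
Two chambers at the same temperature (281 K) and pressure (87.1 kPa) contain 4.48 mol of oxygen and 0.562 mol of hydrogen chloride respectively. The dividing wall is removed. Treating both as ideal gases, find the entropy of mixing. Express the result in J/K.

ΔS_mix = 14.7 J/K

Mole fractions: x_A = 4.48/5.04 = 0.889, x_B = 0.111.
ΔS_mix = −R(n_A ln x_A + n_B ln x_B) = −8.314 × (4.48 ln 0.889 + 0.562 ln 0.111) = 14.7 J/K.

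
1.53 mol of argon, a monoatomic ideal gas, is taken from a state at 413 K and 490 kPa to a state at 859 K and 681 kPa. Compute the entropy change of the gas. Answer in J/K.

ΔS = nC_p ln(T₂/T₁) − nR ln(P₂/P₁), with C_p = 5R/2 = 20.79 J mol⁻¹ K⁻¹ for a monoatomic ideal gas.
ΔS = 1.53 × [20.79 × ln(859/413) − 8.314 × ln(681/490)] = 19.1 J/K.

ΔS = 19.1 J/K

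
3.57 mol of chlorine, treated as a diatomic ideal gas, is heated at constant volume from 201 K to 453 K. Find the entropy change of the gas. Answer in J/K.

ΔS = 60.3 J/K

At constant volume, ΔS = nC_V ln(T₂/T₁) with C_V = 5R/2 = 20.79 J mol⁻¹ K⁻¹.
ΔS = 3.57 × 20.79 × ln(453/201) = 60.3 J/K.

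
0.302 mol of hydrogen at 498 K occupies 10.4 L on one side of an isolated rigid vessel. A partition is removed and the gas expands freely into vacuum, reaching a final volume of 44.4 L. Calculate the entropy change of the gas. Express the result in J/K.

For an ideal gas in free expansion Q = 0 and W = 0, so T is unchanged.
Entropy is a state function; using a reversible isothermal path, ΔS_gas = nR ln(V₂/V₁) = 0.302 × 8.314 × ln(44.4/10.4) = 3.64 J/K.

ΔS_gas = 3.64 J/K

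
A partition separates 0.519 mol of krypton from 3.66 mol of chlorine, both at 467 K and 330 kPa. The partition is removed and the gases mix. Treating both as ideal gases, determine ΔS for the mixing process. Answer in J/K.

Mole fractions: x_A = 0.519/4.18 = 0.124, x_B = 0.876.
ΔS_mix = −R(n_A ln x_A + n_B ln x_B) = −8.314 × (0.519 ln 0.124 + 3.66 ln 0.876) = 13 J/K.

ΔS_mix = 13 J/K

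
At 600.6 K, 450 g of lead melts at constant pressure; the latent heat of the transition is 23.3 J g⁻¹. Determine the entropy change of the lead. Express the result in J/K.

ΔS = 17.5 J/K

Heat absorbed by the substance: Q = mL = 450 × 23.3 = 10485 J.
At constant T, ΔS = Q_rev/T = 10485 / 600.6 = 17.5 J/K.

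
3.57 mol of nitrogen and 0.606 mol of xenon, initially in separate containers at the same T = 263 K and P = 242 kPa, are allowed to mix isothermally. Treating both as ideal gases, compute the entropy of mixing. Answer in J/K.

Mole fractions: x_A = 3.57/4.18 = 0.855, x_B = 0.145.
ΔS_mix = −R(n_A ln x_A + n_B ln x_B) = −8.314 × (3.57 ln 0.855 + 0.606 ln 0.145) = 14.4 J/K.

ΔS_mix = 14.4 J/K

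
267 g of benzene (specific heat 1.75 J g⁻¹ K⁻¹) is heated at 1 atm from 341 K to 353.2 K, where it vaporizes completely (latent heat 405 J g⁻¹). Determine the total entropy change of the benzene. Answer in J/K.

ΔS = 323 J/K

Warming step: ΔS₁ = m c ln(T_tr/T_i) = 267 × 1.75 × ln(353.2/341) = 16.42 J/K.
Phase change: ΔS₂ = +mL/T_tr = 267 × 405 / 353.2 = 306.2 J/K.
ΔS_total = (16.42) + (306.2) = 323 J/K.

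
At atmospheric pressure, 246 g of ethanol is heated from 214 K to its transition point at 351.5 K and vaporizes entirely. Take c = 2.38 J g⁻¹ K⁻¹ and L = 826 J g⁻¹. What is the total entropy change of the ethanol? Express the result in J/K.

ΔS = 869 J/K

Warming step: ΔS₁ = m c ln(T_tr/T_i) = 246 × 2.38 × ln(351.5/214) = 290.5 J/K.
Phase change: ΔS₂ = +mL/T_tr = 246 × 826 / 351.5 = 578.1 J/K.
ΔS_total = (290.5) + (578.1) = 869 J/K.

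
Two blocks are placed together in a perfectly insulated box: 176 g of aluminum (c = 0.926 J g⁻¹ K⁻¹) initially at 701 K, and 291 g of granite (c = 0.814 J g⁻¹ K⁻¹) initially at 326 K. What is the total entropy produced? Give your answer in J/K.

Energy balance: T_f = (m₁c₁T₁ + m₂c₂T₂)/(m₁c₁ + m₂c₂) = 478.85 K.
ΔS₁ = m₁c₁ ln(T_f/T₁) = 162.976 × ln(478.85/701) = -62.11 J/K.
ΔS₂ = m₂c₂ ln(T_f/T₂) = 236.874 × ln(478.85/326) = 91.07 J/K.
ΔS_total = -62.11 + 91.07 = 29 J/K.

ΔS_total = 29 J/K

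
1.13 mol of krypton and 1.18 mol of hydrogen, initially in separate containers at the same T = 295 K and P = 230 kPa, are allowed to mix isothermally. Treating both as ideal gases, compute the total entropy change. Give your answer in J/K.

Mole fractions: x_A = 1.13/2.31 = 0.489, x_B = 0.511.
ΔS_mix = −R(n_A ln x_A + n_B ln x_B) = −8.314 × (1.13 ln 0.489 + 1.18 ln 0.511) = 13.3 J/K.

ΔS_mix = 13.3 J/K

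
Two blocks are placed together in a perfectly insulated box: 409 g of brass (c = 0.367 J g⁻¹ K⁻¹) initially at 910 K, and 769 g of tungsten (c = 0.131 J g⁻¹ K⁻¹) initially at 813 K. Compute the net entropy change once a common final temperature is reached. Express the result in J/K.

Energy balance: T_f = (m₁c₁T₁ + m₂c₂T₂)/(m₁c₁ + m₂c₂) = 871.04 K.
ΔS₁ = m₁c₁ ln(T_f/T₁) = 150.103 × ln(871.04/910) = -6.567 J/K.
ΔS₂ = m₂c₂ ln(T_f/T₂) = 100.739 × ln(871.04/813) = 6.947 J/K.
ΔS_total = -6.567 + 6.947 = 0.38 J/K.

ΔS_total = 0.38 J/K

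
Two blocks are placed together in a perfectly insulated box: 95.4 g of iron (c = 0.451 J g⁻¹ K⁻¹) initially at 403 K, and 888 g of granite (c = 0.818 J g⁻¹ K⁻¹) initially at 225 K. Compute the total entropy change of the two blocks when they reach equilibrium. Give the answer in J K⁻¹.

Energy balance: T_f = (m₁c₁T₁ + m₂c₂T₂)/(m₁c₁ + m₂c₂) = 234.95 K.
ΔS₁ = m₁c₁ ln(T_f/T₁) = 43.0254 × ln(234.95/403) = -23.21 J/K.
ΔS₂ = m₂c₂ ln(T_f/T₂) = 726.384 × ln(234.95/225) = 31.44 J/K.
ΔS_total = -23.21 + 31.44 = 8.23 J/K.

ΔS_total = 8.23 J/K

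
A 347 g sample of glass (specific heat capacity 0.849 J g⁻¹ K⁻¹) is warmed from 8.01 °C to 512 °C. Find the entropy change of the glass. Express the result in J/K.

In kelvin: T₁ = 281.16 K, T₂ = 785.15 K. ΔS = ∫dQ_rev/T = m c ln(T₂/T₁) = 347 × 0.849 × ln(785.15/281.16) = 303 J/K.

ΔS = 303 J/K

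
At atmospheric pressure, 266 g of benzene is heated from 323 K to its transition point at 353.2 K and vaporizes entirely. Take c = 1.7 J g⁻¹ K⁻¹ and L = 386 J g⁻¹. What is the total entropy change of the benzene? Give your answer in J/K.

ΔS = 331 J/K

Warming step: ΔS₁ = m c ln(T_tr/T_i) = 266 × 1.7 × ln(353.2/323) = 40.42 J/K.
Phase change: ΔS₂ = +mL/T_tr = 266 × 386 / 353.2 = 290.7 J/K.
ΔS_total = (40.42) + (290.7) = 331 J/K.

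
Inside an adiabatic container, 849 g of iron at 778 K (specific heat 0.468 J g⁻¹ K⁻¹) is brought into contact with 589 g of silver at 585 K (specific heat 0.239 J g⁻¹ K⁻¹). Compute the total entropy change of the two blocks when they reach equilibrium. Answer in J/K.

ΔS_total = 4.03 J/K

Energy balance: T_f = (m₁c₁T₁ + m₂c₂T₂)/(m₁c₁ + m₂c₂) = 727.51 K.
ΔS₁ = m₁c₁ ln(T_f/T₁) = 397.332 × ln(727.51/778) = -26.66 J/K.
ΔS₂ = m₂c₂ ln(T_f/T₂) = 140.771 × ln(727.51/585) = 30.69 J/K.
ΔS_total = -26.66 + 30.69 = 4.03 J/K.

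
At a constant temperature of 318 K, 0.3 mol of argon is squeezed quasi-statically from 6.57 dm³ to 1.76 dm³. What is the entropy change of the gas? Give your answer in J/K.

For an isothermal ideal gas ΔS_gas = nR ln(V₂/V₁) = 0.3 × 8.314 × ln(1.76/6.57) = -3.29 J/K.

ΔS_gas = -3.29 J/K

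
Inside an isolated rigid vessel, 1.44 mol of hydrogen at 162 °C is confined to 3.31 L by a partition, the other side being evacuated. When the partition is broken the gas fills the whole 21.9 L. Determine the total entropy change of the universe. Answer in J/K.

ΔS_universe = 22.6 J/K

For an ideal gas in free expansion Q = 0 and W = 0, so T is unchanged.
Entropy is a state function; using a reversible isothermal path, ΔS_gas = nR ln(V₂/V₁) = 1.44 × 8.314 × ln(21.9/3.31) = 22.6 J/K.
The insulated surroundings exchange no heat, so ΔS_surr = 0 and ΔS_universe = ΔS_gas.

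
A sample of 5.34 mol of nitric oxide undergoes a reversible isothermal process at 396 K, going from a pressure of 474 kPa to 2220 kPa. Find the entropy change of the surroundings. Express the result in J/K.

ΔS_surr = 68.6 J/K

For an isothermal ideal gas ΔS_gas = nR ln(P₁/P₂) = 5.34 × 8.314 × ln(474/2220) = -68.6 J/K.
The process is reversible, so ΔS_surr = −ΔS_gas = 68.6 J/K and ΔS_universe = 0.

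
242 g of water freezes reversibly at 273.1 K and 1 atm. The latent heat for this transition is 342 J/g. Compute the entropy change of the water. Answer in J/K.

Heat released by the substance: Q = −mL = −242 × 342 = −82764 J.
At constant T, ΔS = Q_rev/T = −82764 / 273.1 = -303 J/K.

ΔS = -303 J/K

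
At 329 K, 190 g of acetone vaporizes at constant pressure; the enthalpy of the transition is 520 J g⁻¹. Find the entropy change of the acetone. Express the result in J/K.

ΔS = 300 J/K

Heat absorbed by the substance: Q = mL = 190 × 520 = 98800 J.
At constant T, ΔS = Q_rev/T = 98800 / 329 = 300 J/K.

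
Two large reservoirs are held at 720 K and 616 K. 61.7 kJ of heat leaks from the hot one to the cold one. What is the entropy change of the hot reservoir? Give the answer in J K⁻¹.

ΔS_hot = -85.7 J/K

The hot reservoir loses heat Q, so ΔS_hot = −Q/T_H = −61700/720 = -85.7 J/K.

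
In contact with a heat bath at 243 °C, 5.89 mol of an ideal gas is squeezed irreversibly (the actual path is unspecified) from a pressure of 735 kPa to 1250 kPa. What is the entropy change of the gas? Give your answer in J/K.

ΔS_gas = -26 J/K

Entropy is a state function, so ΔS_gas depends only on the end states.
For an isothermal ideal gas ΔS_gas = nR ln(P₁/P₂) = 5.89 × 8.314 × ln(735/1250) = -26 J/K.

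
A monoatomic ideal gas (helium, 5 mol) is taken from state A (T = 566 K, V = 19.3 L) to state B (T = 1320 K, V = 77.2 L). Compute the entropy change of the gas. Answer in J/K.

ΔS = 110 J/K

Entropy is a state function: ΔS = nC_V ln(T₂/T₁) + nR ln(V₂/V₁), with C_V = 3R/2 = 12.47 J mol⁻¹ K⁻¹ for a monoatomic ideal gas.
ΔS = 5 × [12.47 × ln(1320/566) + 8.314 × ln(77.2/19.3)] = 110 J/K.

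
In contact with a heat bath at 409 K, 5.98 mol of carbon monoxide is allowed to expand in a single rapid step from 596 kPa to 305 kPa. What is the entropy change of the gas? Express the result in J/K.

ΔS_gas = 33.3 J/K

Entropy is a state function, so ΔS_gas depends only on the end states.
For an isothermal ideal gas ΔS_gas = nR ln(P₁/P₂) = 5.98 × 8.314 × ln(596/305) = 33.3 J/K.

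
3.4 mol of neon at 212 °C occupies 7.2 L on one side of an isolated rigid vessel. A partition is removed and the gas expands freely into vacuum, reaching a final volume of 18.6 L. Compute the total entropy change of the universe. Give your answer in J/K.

For an ideal gas in free expansion Q = 0 and W = 0, so T is unchanged.
Entropy is a state function; using a reversible isothermal path, ΔS_gas = nR ln(V₂/V₁) = 3.4 × 8.314 × ln(18.6/7.2) = 26.8 J/K.
The insulated surroundings exchange no heat, so ΔS_surr = 0 and ΔS_universe = ΔS_gas.

ΔS_universe = 26.8 J/K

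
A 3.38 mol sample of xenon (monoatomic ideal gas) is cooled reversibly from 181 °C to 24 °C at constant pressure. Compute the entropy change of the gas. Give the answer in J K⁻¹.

ΔS = -29.8 J/K

In kelvin: T₁ = 454.15 K, T₂ = 297.15 K. At constant pressure, ΔS = nC_p ln(T₂/T₁) with C_p = 5R/2 = 20.79 J mol⁻¹ K⁻¹.
ΔS = 3.38 × 20.79 × ln(297.15/454.15) = -29.8 J/K.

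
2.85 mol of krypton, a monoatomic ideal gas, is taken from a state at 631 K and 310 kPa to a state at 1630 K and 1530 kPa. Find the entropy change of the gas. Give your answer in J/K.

ΔS = nC_p ln(T₂/T₁) − nR ln(P₂/P₁), with C_p = 5R/2 = 20.79 J mol⁻¹ K⁻¹ for a monoatomic ideal gas.
ΔS = 2.85 × [20.79 × ln(1630/631) − 8.314 × ln(1530/310)] = 18.4 J/K.

ΔS = 18.4 J/K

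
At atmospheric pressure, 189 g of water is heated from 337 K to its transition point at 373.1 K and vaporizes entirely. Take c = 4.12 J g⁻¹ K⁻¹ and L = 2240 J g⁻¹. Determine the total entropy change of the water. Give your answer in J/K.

ΔS = 1210 J/K

Warming step: ΔS₁ = m c ln(T_tr/T_i) = 189 × 4.12 × ln(373.1/337) = 79.24 J/K.
Phase change: ΔS₂ = +mL/T_tr = 189 × 2240 / 373.1 = 1135 J/K.
ΔS_total = (79.24) + (1135) = 1210 J/K.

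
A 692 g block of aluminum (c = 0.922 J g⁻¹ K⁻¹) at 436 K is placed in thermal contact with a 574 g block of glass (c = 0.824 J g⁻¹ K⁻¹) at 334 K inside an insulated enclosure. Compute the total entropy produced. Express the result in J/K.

Energy balance: T_f = (m₁c₁T₁ + m₂c₂T₂)/(m₁c₁ + m₂c₂) = 392.58 K.
ΔS₁ = m₁c₁ ln(T_f/T₁) = 638.024 × ln(392.58/436) = -66.94 J/K.
ΔS₂ = m₂c₂ ln(T_f/T₂) = 472.976 × ln(392.58/334) = 76.43 J/K.
ΔS_total = -66.94 + 76.43 = 9.49 J/K.

ΔS_total = 9.49 J/K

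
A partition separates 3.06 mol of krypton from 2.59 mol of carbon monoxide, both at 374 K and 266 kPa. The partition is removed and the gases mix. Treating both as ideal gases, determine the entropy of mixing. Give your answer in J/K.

ΔS_mix = 32.4 J/K

Mole fractions: x_A = 3.06/5.65 = 0.542, x_B = 0.458.
ΔS_mix = −R(n_A ln x_A + n_B ln x_B) = −8.314 × (3.06 ln 0.542 + 2.59 ln 0.458) = 32.4 J/K.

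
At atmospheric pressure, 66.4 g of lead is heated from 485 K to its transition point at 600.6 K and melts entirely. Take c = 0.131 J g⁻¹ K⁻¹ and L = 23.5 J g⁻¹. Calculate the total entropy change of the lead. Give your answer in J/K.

Warming step: ΔS₁ = m c ln(T_tr/T_i) = 66.4 × 0.131 × ln(600.6/485) = 1.86 J/K.
Phase change: ΔS₂ = +mL/T_tr = 66.4 × 23.5 / 600.6 = 2.598 J/K.
ΔS_total = (1.86) + (2.598) = 4.46 J/K.

ΔS = 4.46 J/K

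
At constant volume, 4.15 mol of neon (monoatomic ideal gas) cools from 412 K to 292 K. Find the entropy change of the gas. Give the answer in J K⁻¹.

ΔS = -17.8 J/K

At constant volume, ΔS = nC_V ln(T₂/T₁) with C_V = 3R/2 = 12.47 J mol⁻¹ K⁻¹.
ΔS = 4.15 × 12.47 × ln(292/412) = -17.8 J/K.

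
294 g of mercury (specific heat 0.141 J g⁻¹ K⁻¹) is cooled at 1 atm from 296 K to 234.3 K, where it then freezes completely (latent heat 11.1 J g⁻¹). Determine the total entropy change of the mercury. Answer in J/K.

ΔS = -23.6 J/K

Cooling step: ΔS₁ = m c ln(T_tr/T_i) = 294 × 0.141 × ln(234.3/296) = -9.69 J/K.
Phase change: ΔS₂ = −mL/T_tr = −294 × 11.1 / 234.3 = -13.93 J/K.
ΔS_total = (-9.69) + (-13.93) = -23.6 J/K.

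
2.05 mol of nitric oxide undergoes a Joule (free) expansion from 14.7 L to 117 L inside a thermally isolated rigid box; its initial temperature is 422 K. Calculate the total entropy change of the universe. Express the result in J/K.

ΔS_universe = 35.4 J/K

No heat is exchanged and no work is done, so the ideal-gas temperature stays constant.
Entropy is a state function; using a reversible isothermal path, ΔS_gas = nR ln(V₂/V₁) = 2.05 × 8.314 × ln(117/14.7) = 35.4 J/K.
The insulated surroundings exchange no heat, so ΔS_surr = 0 and ΔS_universe = ΔS_gas.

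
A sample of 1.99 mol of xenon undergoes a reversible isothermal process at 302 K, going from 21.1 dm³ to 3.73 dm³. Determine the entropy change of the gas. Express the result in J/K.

ΔS_gas = -28.7 J/K

For an isothermal ideal gas ΔS_gas = nR ln(V₂/V₁) = 1.99 × 8.314 × ln(3.73/21.1) = -28.7 J/K.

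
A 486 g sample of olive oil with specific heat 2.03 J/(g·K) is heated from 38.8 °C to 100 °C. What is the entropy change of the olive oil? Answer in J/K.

ΔS = 177 J/K

In kelvin: T₁ = 311.95 K, T₂ = 373.15 K. ΔS = ∫dQ_rev/T = m c ln(T₂/T₁) = 486 × 2.03 × ln(373.15/311.95) = 177 J/K.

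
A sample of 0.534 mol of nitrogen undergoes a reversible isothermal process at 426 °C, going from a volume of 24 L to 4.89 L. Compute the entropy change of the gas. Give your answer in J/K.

ΔS_gas = -7.06 J/K

For an isothermal ideal gas ΔS_gas = nR ln(V₂/V₁) = 0.534 × 8.314 × ln(4.89/24) = -7.06 J/K.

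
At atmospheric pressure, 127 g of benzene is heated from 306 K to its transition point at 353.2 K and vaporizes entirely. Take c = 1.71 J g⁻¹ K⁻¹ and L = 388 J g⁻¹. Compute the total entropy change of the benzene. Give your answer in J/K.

ΔS = 171 J/K

Warming step: ΔS₁ = m c ln(T_tr/T_i) = 127 × 1.71 × ln(353.2/306) = 31.15 J/K.
Phase change: ΔS₂ = +mL/T_tr = 127 × 388 / 353.2 = 139.5 J/K.
ΔS_total = (31.15) + (139.5) = 171 J/K.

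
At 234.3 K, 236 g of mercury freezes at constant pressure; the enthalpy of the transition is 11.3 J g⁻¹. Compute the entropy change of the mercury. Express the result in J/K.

Heat released by the substance: Q = −mL = −236 × 11.3 = −2666.8 J.
At constant T, ΔS = Q_rev/T = −2666.8 / 234.3 = -11.4 J/K.

ΔS = -11.4 J/K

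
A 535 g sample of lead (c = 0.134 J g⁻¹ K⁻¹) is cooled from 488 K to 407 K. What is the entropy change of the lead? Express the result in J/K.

ΔS = ∫dQ_rev/T = m c ln(T₂/T₁) = 535 × 0.134 × ln(407/488) = -13 J/K.

ΔS = -13 J/K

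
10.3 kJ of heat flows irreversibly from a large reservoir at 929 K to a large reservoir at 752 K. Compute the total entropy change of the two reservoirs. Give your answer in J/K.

ΔS_hot = −Q/T_H = −10300/929 = -11.09 J/K and ΔS_cold = +Q/T_C = 10300/752 = 13.7 J/K.
ΔS_total = -11.09 + 13.7 = 2.61 J/K, positive as the second law requires.

ΔS_total = 2.61 J/K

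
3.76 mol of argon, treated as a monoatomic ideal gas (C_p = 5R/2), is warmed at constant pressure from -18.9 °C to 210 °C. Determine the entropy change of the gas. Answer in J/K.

ΔS = 50.2 J/K

In kelvin: T₁ = 254.25 K, T₂ = 483.15 K. At constant pressure, ΔS = nC_p ln(T₂/T₁) with C_p = 5R/2 = 20.79 J mol⁻¹ K⁻¹.
ΔS = 3.76 × 20.79 × ln(483.15/254.25) = 50.2 J/K.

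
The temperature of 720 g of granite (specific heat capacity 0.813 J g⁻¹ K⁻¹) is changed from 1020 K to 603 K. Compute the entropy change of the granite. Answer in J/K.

ΔS = -308 J/K

ΔS = ∫dQ_rev/T = m c ln(T₂/T₁) = 720 × 0.813 × ln(603/1020) = -308 J/K.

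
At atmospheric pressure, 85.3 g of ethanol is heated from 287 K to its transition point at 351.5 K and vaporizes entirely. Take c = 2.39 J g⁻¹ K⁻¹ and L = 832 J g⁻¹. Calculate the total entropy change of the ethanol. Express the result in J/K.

Warming step: ΔS₁ = m c ln(T_tr/T_i) = 85.3 × 2.39 × ln(351.5/287) = 41.33 J/K.
Phase change: ΔS₂ = +mL/T_tr = 85.3 × 832 / 351.5 = 201.9 J/K.
ΔS_total = (41.33) + (201.9) = 243 J/K.

ΔS = 243 J/K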